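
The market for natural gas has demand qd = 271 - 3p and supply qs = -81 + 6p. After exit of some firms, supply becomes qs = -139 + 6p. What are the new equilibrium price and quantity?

Original equilibrium: p* = 352/9, q* = 461/3.
New equilibrium: 271 - 3p = -139 + 6p, so 410 = 9p and p' = 410/9; q' = 271 − 3(410/9) = 403/3.

p' = 410/9, q' = 403/3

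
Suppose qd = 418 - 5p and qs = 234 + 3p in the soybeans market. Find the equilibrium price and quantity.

p* = 23, q* = 303

Set qd = qs: 418 - 5p = 234 + 3p.
184 = 8p, so p* = 23.
q* = 418 − 5(23) = 303.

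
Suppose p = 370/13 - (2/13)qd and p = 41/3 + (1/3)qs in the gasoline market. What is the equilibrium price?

p* = 452/19

Set the two price expressions equal: 370/13 - (2/13)q = 41/3 + (1/3)q.
577/39 = (19/39)q, so q* = 577/19.
p* = 370/13 − (2/13)(577/19) = 452/19.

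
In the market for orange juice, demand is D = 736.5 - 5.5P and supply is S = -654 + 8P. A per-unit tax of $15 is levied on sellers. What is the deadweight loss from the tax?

Deadweight loss = 1100/3

Pre-tax equilibrium: P* = 103, Q* = 170.
Tax on sellers shifts supply to S = -654 + 8(P − 15) = -774 + 8P.
736.5 - 5.5P = -774 + 8P gives buyer price Pb = 1007/9; sellers receive Ps = 1007/9 − 15 = 872/9.
New quantity: Q = 736.5 − 5.5(1007/9) = 1090/9.
DWL = ½ × 15 × (170 − 1090/9) = 1100/3.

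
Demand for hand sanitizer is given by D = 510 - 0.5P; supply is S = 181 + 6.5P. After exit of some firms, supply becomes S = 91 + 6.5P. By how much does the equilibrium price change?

ΔP = 90/7

Original equilibrium: P* = 47, Q* = 486.5.
New equilibrium: 510 - 0.5P = 91 + 6.5P, so 419 = 7P and P' = 419/7; Q' = 510 − 0.5(419/7) = 6721/14.
Change in price: 419/7 − 47 = 90/7.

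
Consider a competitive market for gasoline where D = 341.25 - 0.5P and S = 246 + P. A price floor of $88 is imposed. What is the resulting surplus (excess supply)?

Equilibrium price would be P* = 63.5, so the floor at 88 binds.
At P = 88: D = 297.25, S = 334.
Surplus = 334 − 297.25 = 36.75.

Surplus = 36.75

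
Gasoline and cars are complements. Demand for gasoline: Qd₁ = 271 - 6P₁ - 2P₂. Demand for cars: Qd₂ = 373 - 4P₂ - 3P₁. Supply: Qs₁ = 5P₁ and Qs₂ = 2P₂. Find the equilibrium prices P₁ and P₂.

Market 1: 271 - 6P₁ - 2P₂ = 5P₁ → 11P₁ + 2P₂ = 271.
Market 2: 6P₂ + 3P₁ = 373.
Eliminating P₂: 6×(1) − 2×(2) gives 60P₁ = 880, so P₁ = 44/3.
Back-substitute into (2): P₂ = (373 − 3×44/3) / 6 = 329/6.

P₁ = 44/3, P₂ = 329/6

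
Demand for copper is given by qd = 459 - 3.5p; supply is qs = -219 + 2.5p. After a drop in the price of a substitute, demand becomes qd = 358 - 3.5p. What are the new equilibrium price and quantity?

p' = 577/6, q' = 257/12

Original equilibrium: p* = 113, q* = 63.5.
New equilibrium: 358 - 3.5p = -219 + 2.5p, so 577 = 6p and p' = 577/6; q' = 358 − 3.5(577/6) = 257/12.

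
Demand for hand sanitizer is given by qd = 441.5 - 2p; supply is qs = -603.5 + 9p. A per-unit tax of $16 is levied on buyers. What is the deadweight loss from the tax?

Deadweight loss = 2304/11

Pre-tax equilibrium: p* = 95, q* = 251.5.
Tax on buyers shifts demand to qd = 441.5 − 2(p + 16) = 409.5 - 2p.
409.5 - 2p = -603.5 + 9p gives seller price ps = 1013/11; buyers pay pb = 1013/11 + 16 = 1189/11.
New quantity: q = 441.5 − 2(1189/11) = 4957/22.
DWL = ½ × 16 × (251.5 − 4957/22) = 2304/11.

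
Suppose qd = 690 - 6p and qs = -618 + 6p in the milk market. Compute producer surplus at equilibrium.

Producer surplus = 108

Equilibrium: 690 - 6p = -618 + 6p gives p* = 109, q* = 36.
Supply starts at p = 103 (where qs = 0).
PS = ½(109 − 103)(36) = 108.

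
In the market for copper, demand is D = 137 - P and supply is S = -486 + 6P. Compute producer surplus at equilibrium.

Producer surplus = 192

Equilibrium: 137 - P = -486 + 6P gives P* = 89, Q* = 48.
Supply starts at P = 81 (where S = 0).
PS = ½(89 − 81)(48) = 192.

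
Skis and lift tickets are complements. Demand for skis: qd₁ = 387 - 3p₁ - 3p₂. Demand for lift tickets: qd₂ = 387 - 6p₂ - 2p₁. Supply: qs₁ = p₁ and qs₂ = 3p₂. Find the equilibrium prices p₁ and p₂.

p₁ = 77.4, p₂ = 25.8

Market 1: 387 - 3p₁ - 3p₂ = p₁ → 4p₁ + 3p₂ = 387.
Market 2: 9p₂ + 2p₁ = 387.
Eliminating p₂: 9×(1) − 3×(2) gives 30p₁ = 2322, so p₁ = 77.4.
Back-substitute into (2): p₂ = (387 − 2×77.4) / 9 = 25.8.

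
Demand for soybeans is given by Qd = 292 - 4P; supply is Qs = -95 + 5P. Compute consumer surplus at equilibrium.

Equilibrium: 292 - 4P = -95 + 5P gives P* = 43, Q* = 120.
Demand choke price (Qd = 0): P = 73.
CS = ½(73 − 43)(120) = 1800.

Consumer surplus = 1800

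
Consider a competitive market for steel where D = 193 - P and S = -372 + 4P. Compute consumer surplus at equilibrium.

Equilibrium: 193 - P = -372 + 4P gives P* = 113, Q* = 80.
Demand choke price (D = 0): P = 193.
CS = ½(193 − 113)(80) = 3200.

Consumer surplus = 3200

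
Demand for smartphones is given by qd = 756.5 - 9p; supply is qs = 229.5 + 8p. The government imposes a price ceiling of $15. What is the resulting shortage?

Shortage = 272

Equilibrium price would be p* = 31, so the ceiling at 15 binds.
At p = 15: qd = 756.5 − 9(15) = 621.5, qs = 229.5 + 8(15) = 349.5.
Shortage = 621.5 − 349.5 = 272.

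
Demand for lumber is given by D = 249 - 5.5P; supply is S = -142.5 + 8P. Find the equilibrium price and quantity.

Set D = S: 249 - 5.5P = -142.5 + 8P.
391.5 = 13.5P, so P* = 29.
Q* = 249 − 5.5(29) = 89.5.

P* = 29, Q* = 89.5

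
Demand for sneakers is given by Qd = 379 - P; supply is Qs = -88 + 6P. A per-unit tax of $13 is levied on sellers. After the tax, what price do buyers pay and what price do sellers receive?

Pre-tax equilibrium: P* = 467/7, Q* = 2186/7.
Tax on sellers shifts supply to Qs = -88 + 6(P − 13) = -166 + 6P.
379 - P = -166 + 6P gives buyer price Pb = 545/7; sellers receive Ps = 545/7 − 13 = 454/7.
New quantity: Q = 379 − 1(545/7) = 2108/7.

Buyers pay 545/7, sellers receive 454/7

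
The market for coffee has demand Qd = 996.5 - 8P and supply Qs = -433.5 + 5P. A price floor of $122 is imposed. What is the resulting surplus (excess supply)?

Surplus = 156

Equilibrium price would be P* = 110, so the floor at 122 binds.
At P = 122: Qd = 20.5, Qs = 176.5.
Surplus = 176.5 − 20.5 = 156.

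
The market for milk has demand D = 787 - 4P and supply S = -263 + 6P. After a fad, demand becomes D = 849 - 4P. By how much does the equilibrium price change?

ΔP = 6.2

Original equilibrium: P* = 105, Q* = 367.
New equilibrium: 849 - 4P = -263 + 6P, so 1112 = 10P and P' = 111.2; Q' = 849 − 4(111.2) = 404.2.
Change in price: 111.2 − 105 = 6.2.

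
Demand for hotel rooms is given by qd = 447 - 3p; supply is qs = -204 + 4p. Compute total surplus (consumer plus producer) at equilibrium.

Total surplus = 8232

Equilibrium: 447 - 3p = -204 + 4p gives p* = 93, q* = 168.
Demand choke price: p = 149; supply starts at p = 51.
CS = ½(149 − 93)(168) = 4704; PS = ½(93 − 51)(168) = 3528.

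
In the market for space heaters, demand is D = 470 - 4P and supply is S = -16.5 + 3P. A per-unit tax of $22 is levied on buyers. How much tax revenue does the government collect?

Pre-tax equilibrium: P* = 69.5, Q* = 192.
Tax on buyers shifts demand to D = 470 − 4(P + 22) = 382 - 4P.
382 - 4P = -16.5 + 3P gives seller price Ps = 797/14; buyers pay Pb = 797/14 + 22 = 1105/14.
New quantity: Q = 470 − 4(1105/14) = 1080/7.
Revenue = 22 × 1080/7 = 23760/7.

Tax revenue = 23760/7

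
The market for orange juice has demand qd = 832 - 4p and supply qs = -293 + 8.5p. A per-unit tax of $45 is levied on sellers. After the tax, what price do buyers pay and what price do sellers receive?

Buyers pay $120.6, sellers receive $75.6

Pre-tax equilibrium: p* = 90, q* = 472.
Tax on sellers shifts supply to qs = -293 + 8.5(p − 45) = -675.5 + 8.5p.
832 - 4p = -675.5 + 8.5p gives buyer price pb = 120.6; sellers receive ps = 120.6 − 45 = 75.6.
New quantity: q = 832 − 4(120.6) = 349.6.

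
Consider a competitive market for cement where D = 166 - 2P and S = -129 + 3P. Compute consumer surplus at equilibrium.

Equilibrium: 166 - 2P = -129 + 3P gives P* = 59, Q* = 48.
Demand choke price (D = 0): P = 83.
CS = ½(83 − 59)(48) = 576.

Consumer surplus = 576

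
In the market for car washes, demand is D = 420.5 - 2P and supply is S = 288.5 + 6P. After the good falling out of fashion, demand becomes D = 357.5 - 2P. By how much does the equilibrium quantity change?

ΔQ = -47.25

Original equilibrium: P* = 16.5, Q* = 387.5.
New equilibrium: 357.5 - 2P = 288.5 + 6P, so 69 = 8P and P' = 8.625; Q' = 357.5 − 2(8.625) = 340.25.
Change in quantity: 340.25 − 387.5 = -47.25.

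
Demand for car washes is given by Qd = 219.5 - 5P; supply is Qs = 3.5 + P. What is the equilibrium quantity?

Q* = 39.5

Set Qd = Qs: 219.5 - 5P = 3.5 + P.
216 = 6P, so P* = 36.
Q* = 219.5 − 5(36) = 39.5.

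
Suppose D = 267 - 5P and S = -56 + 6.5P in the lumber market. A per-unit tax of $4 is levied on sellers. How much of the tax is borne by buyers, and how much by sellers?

Buyers bear 52/23, sellers bear 40/23

Pre-tax equilibrium: P* = 646/23, Q* = 2911/23.
Tax on sellers shifts supply to S = -56 + 6.5(P − 4) = -82 + 6.5P.
267 - 5P = -82 + 6.5P gives buyer price Pb = 698/23; sellers receive Ps = 698/23 − 4 = 606/23.
New quantity: Q = 267 − 5(698/23) = 2651/23.
Buyer burden = 698/23 − 646/23 = 52/23; seller burden = 646/23 − 606/23 = 40/23.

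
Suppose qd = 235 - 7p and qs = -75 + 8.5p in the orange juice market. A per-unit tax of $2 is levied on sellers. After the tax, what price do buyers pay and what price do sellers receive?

Pre-tax equilibrium: p* = 20, q* = 95.
Tax on sellers shifts supply to qs = -75 + 8.5(p − 2) = -92 + 8.5p.
235 - 7p = -92 + 8.5p gives buyer price pb = 654/31; sellers receive ps = 654/31 − 2 = 592/31.
New quantity: q = 235 − 7(654/31) = 2707/31.

Buyers pay 654/31, sellers receive 592/31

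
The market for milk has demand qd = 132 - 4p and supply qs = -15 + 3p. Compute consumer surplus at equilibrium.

Equilibrium: 132 - 4p = -15 + 3p gives p* = 21, q* = 48.
Demand choke price (qd = 0): p = 33.
CS = ½(33 − 21)(48) = 288.

Consumer surplus = 288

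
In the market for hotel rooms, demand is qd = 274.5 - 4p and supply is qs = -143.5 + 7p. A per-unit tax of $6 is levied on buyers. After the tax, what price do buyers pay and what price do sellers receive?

Buyers pay 460/11, sellers receive 394/11

Pre-tax equilibrium: p* = 38, q* = 122.5.
Tax on buyers shifts demand to qd = 274.5 − 4(p + 6) = 250.5 - 4p.
250.5 - 4p = -143.5 + 7p gives seller price ps = 394/11; buyers pay pb = 394/11 + 6 = 460/11.
New quantity: q = 274.5 − 4(460/11) = 2359/22.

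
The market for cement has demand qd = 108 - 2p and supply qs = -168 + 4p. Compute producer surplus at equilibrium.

Producer surplus = 32

Equilibrium: 108 - 2p = -168 + 4p gives p* = 46, q* = 16.
Supply starts at p = 42 (where qs = 0).
PS = ½(46 − 42)(16) = 32.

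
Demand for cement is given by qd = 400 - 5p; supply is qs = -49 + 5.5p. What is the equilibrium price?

Set qd = qs: 400 - 5p = -49 + 5.5p.
449 = 10.5p, so p* = 898/21.
q* = 400 − 5(898/21) = 3910/21.

p* = 898/21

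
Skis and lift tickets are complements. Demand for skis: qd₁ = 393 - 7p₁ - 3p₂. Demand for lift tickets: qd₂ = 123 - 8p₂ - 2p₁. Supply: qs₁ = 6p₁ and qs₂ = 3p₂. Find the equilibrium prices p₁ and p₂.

Market 1: 393 - 7p₁ - 3p₂ = 6p₁ → 13p₁ + 3p₂ = 393.
Market 2: 11p₂ + 2p₁ = 123.
Eliminating p₂: 11×(1) − 3×(2) gives 137p₁ = 3954, so p₁ = 3954/137.
Back-substitute into (2): p₂ = (123 − 2×3954/137) / 11 = 813/137.

p₁ = 3954/137, p₂ = 813/137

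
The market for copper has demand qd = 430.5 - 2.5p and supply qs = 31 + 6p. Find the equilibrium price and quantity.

p* = 47, q* = 313

Set qd = qs: 430.5 - 2.5p = 31 + 6p.
399.5 = 8.5p, so p* = 47.
q* = 430.5 − 2.5(47) = 313.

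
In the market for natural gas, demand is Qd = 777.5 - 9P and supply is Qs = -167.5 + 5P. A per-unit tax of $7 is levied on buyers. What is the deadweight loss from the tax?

Deadweight loss = 78.75

Pre-tax equilibrium: P* = 67.5, Q* = 170.
Tax on buyers shifts demand to Qd = 777.5 − 9(P + 7) = 714.5 - 9P.
714.5 - 9P = -167.5 + 5P gives seller price Ps = 63; buyers pay Pb = 63 + 7 = 70.
New quantity: Q = 777.5 − 9(70) = 147.5.
DWL = ½ × 7 × (170 − 147.5) = 78.75.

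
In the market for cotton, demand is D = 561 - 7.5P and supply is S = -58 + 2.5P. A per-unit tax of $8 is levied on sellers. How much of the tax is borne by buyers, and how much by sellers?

Buyers bear $2, sellers bear $6

Pre-tax equilibrium: P* = 61.9, Q* = 96.75.
Tax on sellers shifts supply to S = -58 + 2.5(P − 8) = -78 + 2.5P.
561 - 7.5P = -78 + 2.5P gives buyer price Pb = 63.9; sellers receive Ps = 63.9 − 8 = 55.9.
New quantity: Q = 561 − 7.5(63.9) = 81.75.
Buyer burden = 63.9 − 61.9 = 2; seller burden = 61.9 − 55.9 = 6.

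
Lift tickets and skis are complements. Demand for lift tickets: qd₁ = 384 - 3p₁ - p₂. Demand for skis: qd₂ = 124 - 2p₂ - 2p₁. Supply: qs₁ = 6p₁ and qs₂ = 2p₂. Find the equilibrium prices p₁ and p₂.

p₁ = 706/17, p₂ = 174/17

Market 1: 384 - 3p₁ - p₂ = 6p₁ → 9p₁ + p₂ = 384.
Market 2: 4p₂ + 2p₁ = 124.
Eliminating p₂: 4×(1) − 1×(2) gives 34p₁ = 1412, so p₁ = 706/17.
Back-substitute into (2): p₂ = (124 − 2×706/17) / 4 = 174/17.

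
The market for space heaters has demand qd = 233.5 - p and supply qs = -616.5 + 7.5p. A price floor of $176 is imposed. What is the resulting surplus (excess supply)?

Equilibrium price would be p* = 100, so the floor at 176 binds.
At p = 176: qd = 57.5, qs = 703.5.
Surplus = 703.5 − 57.5 = 646.

Surplus = 646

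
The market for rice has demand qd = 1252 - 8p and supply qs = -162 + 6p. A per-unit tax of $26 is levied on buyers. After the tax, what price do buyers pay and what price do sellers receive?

Buyers pay 785/7, sellers receive 603/7

Pre-tax equilibrium: p* = 101, q* = 444.
Tax on buyers shifts demand to qd = 1252 − 8(p + 26) = 1044 - 8p.
1044 - 8p = -162 + 6p gives seller price ps = 603/7; buyers pay pb = 603/7 + 26 = 785/7.
New quantity: q = 1252 − 8(785/7) = 2484/7.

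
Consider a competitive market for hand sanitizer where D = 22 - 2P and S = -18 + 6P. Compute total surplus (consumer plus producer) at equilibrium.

Total surplus = 48

Equilibrium: 22 - 2P = -18 + 6P gives P* = 5, Q* = 12.
Demand choke price: P = 11; supply starts at P = 3.
CS = ½(11 − 5)(12) = 36; PS = ½(5 − 3)(12) = 12.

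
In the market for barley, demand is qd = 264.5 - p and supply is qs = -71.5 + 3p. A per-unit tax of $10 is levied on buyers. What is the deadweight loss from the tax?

Pre-tax equilibrium: p* = 84, q* = 180.5.
Tax on buyers shifts demand to qd = 264.5 − 1(p + 10) = 254.5 - p.
254.5 - p = -71.5 + 3p gives seller price ps = 81.5; buyers pay pb = 81.5 + 10 = 91.5.
New quantity: q = 264.5 − 1(91.5) = 173.
DWL = ½ × 10 × (180.5 − 173) = 37.5.

Deadweight loss = 37.5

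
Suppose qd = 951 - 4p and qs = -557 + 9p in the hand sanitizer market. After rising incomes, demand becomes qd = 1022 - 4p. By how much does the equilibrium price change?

Original equilibrium: p* = 116, q* = 487.
New equilibrium: 1022 - 4p = -557 + 9p, so 1579 = 13p and p' = 1579/13; q' = 1022 − 4(1579/13) = 6970/13.
Change in price: 1579/13 − 116 = 71/13.

Δp = 71/13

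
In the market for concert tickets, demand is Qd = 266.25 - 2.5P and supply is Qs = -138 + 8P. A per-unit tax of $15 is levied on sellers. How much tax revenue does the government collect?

Pre-tax equilibrium: P* = 38.5, Q* = 170.
Tax on sellers shifts supply to Qs = -138 + 8(P − 15) = -258 + 8P.
266.25 - 2.5P = -258 + 8P gives buyer price Pb = 699/14; sellers receive Ps = 699/14 − 15 = 489/14.
New quantity: Q = 266.25 − 2.5(699/14) = 990/7.
Revenue = 15 × 990/7 = 14850/7.

Tax revenue = 14850/7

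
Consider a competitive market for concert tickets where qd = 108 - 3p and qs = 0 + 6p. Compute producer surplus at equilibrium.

Producer surplus = 432

Equilibrium: 108 - 3p = 0 + 6p gives p* = 12, q* = 72.
Supply starts at p = 0 (where qs = 0).
PS = ½(12 − 0)(72) = 432.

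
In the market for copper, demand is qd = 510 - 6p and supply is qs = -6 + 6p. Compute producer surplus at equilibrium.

Producer surplus = 5292

Equilibrium: 510 - 6p = -6 + 6p gives p* = 43, q* = 252.
Supply starts at p = 1 (where qs = 0).
PS = ½(43 − 1)(252) = 5292.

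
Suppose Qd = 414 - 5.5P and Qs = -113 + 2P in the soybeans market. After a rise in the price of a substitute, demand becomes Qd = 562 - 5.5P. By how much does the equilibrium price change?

ΔP = 296/15

Original equilibrium: P* = 1054/15, Q* = 413/15.
New equilibrium: 562 - 5.5P = -113 + 2P, so 675 = 7.5P and P' = 90; Q' = 562 − 5.5(90) = 67.
Change in price: 90 − 1054/15 = 296/15.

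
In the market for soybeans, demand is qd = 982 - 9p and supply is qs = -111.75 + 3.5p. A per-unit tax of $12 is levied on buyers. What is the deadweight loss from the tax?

Deadweight loss = 181.44

Pre-tax equilibrium: p* = 87.5, q* = 194.5.
Tax on buyers shifts demand to qd = 982 − 9(p + 12) = 874 - 9p.
874 - 9p = -111.75 + 3.5p gives seller price ps = 78.86; buyers pay pb = 78.86 + 12 = 90.86.
New quantity: q = 982 − 9(90.86) = 164.26.
DWL = ½ × 12 × (194.5 − 164.26) = 181.44.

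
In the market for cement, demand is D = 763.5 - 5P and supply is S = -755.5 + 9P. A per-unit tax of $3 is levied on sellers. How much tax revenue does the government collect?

Tax revenue = 8877/14

Pre-tax equilibrium: P* = 108.5, Q* = 221.
Tax on sellers shifts supply to S = -755.5 + 9(P − 3) = -782.5 + 9P.
763.5 - 5P = -782.5 + 9P gives buyer price Pb = 773/7; sellers receive Ps = 773/7 − 3 = 752/7.
New quantity: Q = 763.5 − 5(773/7) = 2959/14.
Revenue = 3 × 2959/14 = 8877/14.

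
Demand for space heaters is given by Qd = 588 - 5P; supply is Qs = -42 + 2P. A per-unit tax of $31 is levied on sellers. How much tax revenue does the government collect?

Tax revenue = 20336/7

Pre-tax equilibrium: P* = 90, Q* = 138.
Tax on sellers shifts supply to Qs = -42 + 2(P − 31) = -104 + 2P.
588 - 5P = -104 + 2P gives buyer price Pb = 692/7; sellers receive Ps = 692/7 − 31 = 475/7.
New quantity: Q = 588 − 5(692/7) = 656/7.
Revenue = 31 × 656/7 = 20336/7.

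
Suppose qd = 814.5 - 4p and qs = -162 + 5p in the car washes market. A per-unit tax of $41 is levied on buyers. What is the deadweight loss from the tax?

Deadweight loss = 16810/9

Pre-tax equilibrium: p* = 108.5, q* = 380.5.
Tax on buyers shifts demand to qd = 814.5 − 4(p + 41) = 650.5 - 4p.
650.5 - 4p = -162 + 5p gives seller price ps = 1625/18; buyers pay pb = 1625/18 + 41 = 2363/18.
New quantity: q = 814.5 − 4(2363/18) = 5209/18.
DWL = ½ × 41 × (380.5 − 5209/18) = 16810/9.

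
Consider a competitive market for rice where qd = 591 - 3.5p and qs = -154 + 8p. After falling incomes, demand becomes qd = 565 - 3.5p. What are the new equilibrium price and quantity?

Original equilibrium: p* = 1490/23, q* = 8378/23.
New equilibrium: 565 - 3.5p = -154 + 8p, so 719 = 11.5p and p' = 1438/23; q' = 565 − 3.5(1438/23) = 7962/23.

p' = 1438/23, q' = 7962/23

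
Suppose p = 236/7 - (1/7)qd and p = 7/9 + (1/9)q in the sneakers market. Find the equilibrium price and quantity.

Set the two price expressions equal: 236/7 - (1/7)q = 7/9 + (1/9)q.
2075/63 = (16/63)q, so q* = 129.6875.
p* = 236/7 − (1/7)(129.6875) = 15.1875.

p* = 15.1875, q* = 129.6875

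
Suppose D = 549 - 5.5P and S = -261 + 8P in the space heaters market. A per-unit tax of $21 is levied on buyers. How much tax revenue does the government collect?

Tax revenue = 9485/3

Pre-tax equilibrium: P* = 60, Q* = 219.
Tax on buyers shifts demand to D = 549 − 5.5(P + 21) = 433.5 - 5.5P.
433.5 - 5.5P = -261 + 8P gives seller price Ps = 463/9; buyers pay Pb = 463/9 + 21 = 652/9.
New quantity: Q = 549 − 5.5(652/9) = 1355/9.
Revenue = 21 × 1355/9 = 9485/3.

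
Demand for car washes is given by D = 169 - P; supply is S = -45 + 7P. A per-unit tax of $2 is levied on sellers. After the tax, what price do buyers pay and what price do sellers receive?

Buyers pay $28.5, sellers receive $26.5

Pre-tax equilibrium: P* = 26.75, Q* = 142.25.
Tax on sellers shifts supply to S = -45 + 7(P − 2) = -59 + 7P.
169 - P = -59 + 7P gives buyer price Pb = 28.5; sellers receive Ps = 28.5 − 2 = 26.5.
New quantity: Q = 169 − 1(28.5) = 140.5.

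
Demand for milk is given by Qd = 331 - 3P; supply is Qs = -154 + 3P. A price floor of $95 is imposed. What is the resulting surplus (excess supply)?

Equilibrium price would be P* = 485/6, so the floor at 95 binds.
At P = 95: Qd = 46, Qs = 131.
Surplus = 131 − 46 = 85.

Surplus = 85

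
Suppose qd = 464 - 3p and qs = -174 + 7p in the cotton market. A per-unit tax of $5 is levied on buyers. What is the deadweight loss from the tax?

Deadweight loss = 26.25

Pre-tax equilibrium: p* = 63.8, q* = 272.6.
Tax on buyers shifts demand to qd = 464 − 3(p + 5) = 449 - 3p.
449 - 3p = -174 + 7p gives seller price ps = 62.3; buyers pay pb = 62.3 + 5 = 67.3.
New quantity: q = 464 − 3(67.3) = 262.1.
DWL = ½ × 5 × (272.6 − 262.1) = 26.25.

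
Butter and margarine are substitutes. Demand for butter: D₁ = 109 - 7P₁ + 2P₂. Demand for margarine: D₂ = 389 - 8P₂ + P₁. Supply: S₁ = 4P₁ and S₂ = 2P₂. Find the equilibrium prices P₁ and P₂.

P₁ = 467/27, P₂ = 1097/27

Market 1: 109 - 7P₁ + 2P₂ = 4P₁ → 11P₁ - 2P₂ = 109.
Market 2: 10P₂ - P₁ = 389.
Eliminating P₂: 10×(1) + 2×(2) gives 108P₁ = 1868, so P₁ = 467/27.
Back-substitute into (2): P₂ = (389 + 1×467/27) / 10 = 1097/27.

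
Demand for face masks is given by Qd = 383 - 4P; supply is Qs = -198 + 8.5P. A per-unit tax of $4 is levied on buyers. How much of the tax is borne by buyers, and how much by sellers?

Pre-tax equilibrium: P* = 46.48, Q* = 197.08.
Tax on buyers shifts demand to Qd = 383 − 4(P + 4) = 367 - 4P.
367 - 4P = -198 + 8.5P gives seller price Ps = 45.2; buyers pay Pb = 45.2 + 4 = 49.2.
New quantity: Q = 383 − 4(49.2) = 186.2.
Buyer burden = 49.2 − 46.48 = 2.72; seller burden = 46.48 − 45.2 = 1.28.

Buyers bear $2.72, sellers bear $1.28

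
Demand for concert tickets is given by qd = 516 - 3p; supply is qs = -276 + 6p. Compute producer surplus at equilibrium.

Producer surplus = 5292

Equilibrium: 516 - 3p = -276 + 6p gives p* = 88, q* = 252.
Supply starts at p = 46 (where qs = 0).
PS = ½(88 − 46)(252) = 5292.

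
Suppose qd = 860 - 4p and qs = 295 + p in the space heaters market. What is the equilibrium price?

p* = 113

Set qd = qs: 860 - 4p = 295 + p.
565 = 5p, so p* = 113.
q* = 860 − 4(113) = 408.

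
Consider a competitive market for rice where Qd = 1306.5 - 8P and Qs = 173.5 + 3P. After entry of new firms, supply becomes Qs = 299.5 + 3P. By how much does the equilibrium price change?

ΔP = -126/11

Original equilibrium: P* = 103, Q* = 482.5.
New equilibrium: 1306.5 - 8P = 299.5 + 3P, so 1007 = 11P and P' = 1007/11; Q' = 1306.5 − 8(1007/11) = 12631/22.
Change in price: 1007/11 − 103 = -126/11.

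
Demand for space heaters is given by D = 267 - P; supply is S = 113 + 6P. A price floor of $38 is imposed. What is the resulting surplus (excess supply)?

Surplus = 112

Equilibrium price would be P* = 22, so the floor at 38 binds.
At P = 38: D = 229, S = 341.
Surplus = 341 − 229 = 112.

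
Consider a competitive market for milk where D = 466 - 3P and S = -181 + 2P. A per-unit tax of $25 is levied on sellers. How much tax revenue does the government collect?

Pre-tax equilibrium: P* = 129.4, Q* = 77.8.
Tax on sellers shifts supply to S = -181 + 2(P − 25) = -231 + 2P.
466 - 3P = -231 + 2P gives buyer price Pb = 139.4; sellers receive Ps = 139.4 − 25 = 114.4.
New quantity: Q = 466 − 3(139.4) = 47.8.
Revenue = 25 × 47.8 = 1195.

Tax revenue = 1195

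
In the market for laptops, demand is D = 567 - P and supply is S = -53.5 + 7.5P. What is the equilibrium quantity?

Set D = S: 567 - P = -53.5 + 7.5P.
620.5 = 8.5P, so P* = 73.
Q* = 567 − 1(73) = 494.

Q* = 494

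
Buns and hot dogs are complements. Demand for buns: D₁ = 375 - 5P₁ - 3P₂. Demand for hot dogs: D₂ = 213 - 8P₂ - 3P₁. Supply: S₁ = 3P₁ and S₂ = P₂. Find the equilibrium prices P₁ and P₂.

Market 1: 375 - 5P₁ - 3P₂ = 3P₁ → 8P₁ + 3P₂ = 375.
Market 2: 9P₂ + 3P₁ = 213.
Eliminating P₂: 9×(1) − 3×(2) gives 63P₁ = 2736, so P₁ = 304/7.
Back-substitute into (2): P₂ = (213 − 3×304/7) / 9 = 193/21.

P₁ = 304/7, P₂ = 193/21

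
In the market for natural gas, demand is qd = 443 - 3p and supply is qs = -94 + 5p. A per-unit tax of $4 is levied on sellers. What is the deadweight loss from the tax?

Pre-tax equilibrium: p* = 67.125, q* = 241.625.
Tax on sellers shifts supply to qs = -94 + 5(p − 4) = -114 + 5p.
443 - 3p = -114 + 5p gives buyer price pb = 69.625; sellers receive ps = 69.625 − 4 = 65.625.
New quantity: q = 443 − 3(69.625) = 234.125.
DWL = ½ × 4 × (241.625 − 234.125) = 15.

Deadweight loss = 15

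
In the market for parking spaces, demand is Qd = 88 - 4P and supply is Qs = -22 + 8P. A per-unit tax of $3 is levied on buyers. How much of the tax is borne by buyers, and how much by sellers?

Pre-tax equilibrium: P* = 55/6, Q* = 154/3.
Tax on buyers shifts demand to Qd = 88 − 4(P + 3) = 76 - 4P.
76 - 4P = -22 + 8P gives seller price Ps = 49/6; buyers pay Pb = 49/6 + 3 = 67/6.
New quantity: Q = 88 − 4(67/6) = 130/3.
Buyer burden = 67/6 − 55/6 = 2; seller burden = 55/6 − 49/6 = 1.

Buyers bear $2, sellers bear $1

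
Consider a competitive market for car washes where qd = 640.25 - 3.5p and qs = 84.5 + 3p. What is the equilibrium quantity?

q* = 341

Set qd = qs: 640.25 - 3.5p = 84.5 + 3p.
555.75 = 6.5p, so p* = 85.5.
q* = 640.25 − 3.5(85.5) = 341.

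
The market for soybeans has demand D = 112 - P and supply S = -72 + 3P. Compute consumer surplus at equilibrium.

Equilibrium: 112 - P = -72 + 3P gives P* = 46, Q* = 66.
Demand choke price (D = 0): P = 112.
CS = ½(112 − 46)(66) = 2178.

Consumer surplus = 2178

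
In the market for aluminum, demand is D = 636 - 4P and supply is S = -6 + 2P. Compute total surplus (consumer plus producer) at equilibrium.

Equilibrium: 636 - 4P = -6 + 2P gives P* = 107, Q* = 208.
Demand choke price: P = 159; supply starts at P = 3.
CS = ½(159 − 107)(208) = 5408; PS = ½(107 − 3)(208) = 10816.

Total surplus = 16224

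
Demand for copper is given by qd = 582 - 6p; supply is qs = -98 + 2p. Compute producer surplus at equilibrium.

Producer surplus = 1296

Equilibrium: 582 - 6p = -98 + 2p gives p* = 85, q* = 72.
Supply starts at p = 49 (where qs = 0).
PS = ½(85 − 49)(72) = 1296.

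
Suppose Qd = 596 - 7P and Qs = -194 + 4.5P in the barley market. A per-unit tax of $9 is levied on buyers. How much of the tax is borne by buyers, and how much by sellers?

Buyers bear 81/23, sellers bear 126/23

Pre-tax equilibrium: P* = 1580/23, Q* = 2648/23.
Tax on buyers shifts demand to Qd = 596 − 7(P + 9) = 533 - 7P.
533 - 7P = -194 + 4.5P gives seller price Ps = 1454/23; buyers pay Pb = 1454/23 + 9 = 1661/23.
New quantity: Q = 596 − 7(1661/23) = 2081/23.
Buyer burden = 1661/23 − 1580/23 = 81/23; seller burden = 1580/23 − 1454/23 = 126/23.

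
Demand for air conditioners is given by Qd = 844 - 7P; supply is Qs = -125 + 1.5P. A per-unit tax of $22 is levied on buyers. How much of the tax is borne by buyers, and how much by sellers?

Buyers bear 66/17, sellers bear 308/17

Pre-tax equilibrium: P* = 114, Q* = 46.
Tax on buyers shifts demand to Qd = 844 − 7(P + 22) = 690 - 7P.
690 - 7P = -125 + 1.5P gives seller price Ps = 1630/17; buyers pay Pb = 1630/17 + 22 = 2004/17.
New quantity: Q = 844 − 7(2004/17) = 320/17.
Buyer burden = 2004/17 − 114 = 66/17; seller burden = 114 − 1630/17 = 308/17.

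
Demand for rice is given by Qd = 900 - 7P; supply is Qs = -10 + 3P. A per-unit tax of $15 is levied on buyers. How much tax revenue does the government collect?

Pre-tax equilibrium: P* = 91, Q* = 263.
Tax on buyers shifts demand to Qd = 900 − 7(P + 15) = 795 - 7P.
795 - 7P = -10 + 3P gives seller price Ps = 80.5; buyers pay Pb = 80.5 + 15 = 95.5.
New quantity: Q = 900 − 7(95.5) = 231.5.
Revenue = 15 × 231.5 = 3472.5.

Tax revenue = 3472.5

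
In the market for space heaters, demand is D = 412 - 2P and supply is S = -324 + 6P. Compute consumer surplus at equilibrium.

Consumer surplus = 12996

Equilibrium: 412 - 2P = -324 + 6P gives P* = 92, Q* = 228.
Demand choke price (D = 0): P = 206.
CS = ½(206 − 92)(228) = 12996.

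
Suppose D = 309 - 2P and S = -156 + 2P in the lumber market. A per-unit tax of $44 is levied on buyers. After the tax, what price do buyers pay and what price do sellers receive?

Buyers pay $138.25, sellers receive $94.25

Pre-tax equilibrium: P* = 116.25, Q* = 76.5.
Tax on buyers shifts demand to D = 309 − 2(P + 44) = 221 - 2P.
221 - 2P = -156 + 2P gives seller price Ps = 94.25; buyers pay Pb = 94.25 + 44 = 138.25.
New quantity: Q = 309 − 2(138.25) = 32.5.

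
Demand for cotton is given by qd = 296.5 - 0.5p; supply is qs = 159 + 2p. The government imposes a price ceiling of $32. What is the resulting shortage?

Equilibrium price would be p* = 55, so the ceiling at 32 binds.
At p = 32: qd = 296.5 − 0.5(32) = 280.5, qs = 159 + 2(32) = 223.
Shortage = 280.5 − 223 = 57.5.

Shortage = 57.5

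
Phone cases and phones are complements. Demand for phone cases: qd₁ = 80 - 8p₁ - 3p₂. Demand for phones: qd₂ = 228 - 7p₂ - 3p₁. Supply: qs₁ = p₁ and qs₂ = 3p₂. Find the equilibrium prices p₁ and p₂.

Market 1: 80 - 8p₁ - 3p₂ = p₁ → 9p₁ + 3p₂ = 80.
Market 2: 10p₂ + 3p₁ = 228.
Eliminating p₂: 10×(1) − 3×(2) gives 81p₁ = 116, so p₁ = 116/81.
Back-substitute into (2): p₂ = (228 − 3×116/81) / 10 = 604/27.

p₁ = 116/81, p₂ = 604/27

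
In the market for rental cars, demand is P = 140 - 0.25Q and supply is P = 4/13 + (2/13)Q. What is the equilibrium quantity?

Set the two price expressions equal: 140 - 0.25Q = 4/13 + (2/13)Q.
1816/13 = (21/52)Q, so Q* = 7264/21.
P* = 140 − (0.25)(7264/21) = 1124/21.

Q* = 7264/21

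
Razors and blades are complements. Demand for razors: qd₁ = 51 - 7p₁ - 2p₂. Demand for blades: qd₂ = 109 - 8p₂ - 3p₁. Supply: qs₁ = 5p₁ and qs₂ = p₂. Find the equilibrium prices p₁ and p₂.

p₁ = 241/102, p₂ = 385/34

Market 1: 51 - 7p₁ - 2p₂ = 5p₁ → 12p₁ + 2p₂ = 51.
Market 2: 9p₂ + 3p₁ = 109.
Eliminating p₂: 9×(1) − 2×(2) gives 102p₁ = 241, so p₁ = 241/102.
Back-substitute into (2): p₂ = (109 − 3×241/102) / 9 = 385/34.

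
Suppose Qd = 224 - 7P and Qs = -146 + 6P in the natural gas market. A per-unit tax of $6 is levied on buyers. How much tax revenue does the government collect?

Tax revenue = 420/13

Pre-tax equilibrium: P* = 370/13, Q* = 322/13.
Tax on buyers shifts demand to Qd = 224 − 7(P + 6) = 182 - 7P.
182 - 7P = -146 + 6P gives seller price Ps = 328/13; buyers pay Pb = 328/13 + 6 = 406/13.
New quantity: Q = 224 − 7(406/13) = 70/13.
Revenue = 6 × 70/13 = 420/13.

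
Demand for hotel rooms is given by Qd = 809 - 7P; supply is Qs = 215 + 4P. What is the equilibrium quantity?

Q* = 431

Set Qd = Qs: 809 - 7P = 215 + 4P.
594 = 11P, so P* = 54.
Q* = 809 − 7(54) = 431.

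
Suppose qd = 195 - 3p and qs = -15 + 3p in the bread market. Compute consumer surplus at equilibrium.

Consumer surplus = 1350

Equilibrium: 195 - 3p = -15 + 3p gives p* = 35, q* = 90.
Demand choke price (qd = 0): p = 65.
CS = ½(65 − 35)(90) = 1350.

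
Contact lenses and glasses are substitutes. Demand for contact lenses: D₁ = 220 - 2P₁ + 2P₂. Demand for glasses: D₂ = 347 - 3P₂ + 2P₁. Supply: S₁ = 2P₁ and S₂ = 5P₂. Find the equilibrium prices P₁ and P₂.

Market 1: 220 - 2P₁ + 2P₂ = 2P₁ → 4P₁ - 2P₂ = 220.
Market 2: 8P₂ - 2P₁ = 347.
Eliminating P₂: 8×(1) + 2×(2) gives 28P₁ = 2454, so P₁ = 1227/14.
Back-substitute into (2): P₂ = (347 + 2×1227/14) / 8 = 457/7.

P₁ = 1227/14, P₂ = 457/7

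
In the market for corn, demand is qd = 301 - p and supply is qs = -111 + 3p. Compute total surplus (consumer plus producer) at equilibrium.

Equilibrium: 301 - p = -111 + 3p gives p* = 103, q* = 198.
Demand choke price: p = 301; supply starts at p = 37.
CS = ½(301 − 103)(198) = 19602; PS = ½(103 − 37)(198) = 6534.

Total surplus = 26136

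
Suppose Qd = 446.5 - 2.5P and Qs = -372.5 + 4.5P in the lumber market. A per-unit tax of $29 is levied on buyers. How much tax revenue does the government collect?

Pre-tax equilibrium: P* = 117, Q* = 154.
Tax on buyers shifts demand to Qd = 446.5 − 2.5(P + 29) = 374 - 2.5P.
374 - 2.5P = -372.5 + 4.5P gives seller price Ps = 1493/14; buyers pay Pb = 1493/14 + 29 = 1899/14.
New quantity: Q = 446.5 − 2.5(1899/14) = 3007/28.
Revenue = 29 × 3007/28 = 87203/28.

Tax revenue = 87203/28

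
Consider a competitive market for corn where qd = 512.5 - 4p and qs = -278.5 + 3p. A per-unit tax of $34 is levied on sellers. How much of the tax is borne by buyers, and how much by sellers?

Buyers bear 102/7, sellers bear 136/7

Pre-tax equilibrium: p* = 113, q* = 60.5.
Tax on sellers shifts supply to qs = -278.5 + 3(p − 34) = -380.5 + 3p.
512.5 - 4p = -380.5 + 3p gives buyer price pb = 893/7; sellers receive ps = 893/7 − 34 = 655/7.
New quantity: q = 512.5 − 4(893/7) = 31/14.
Buyer burden = 893/7 − 113 = 102/7; seller burden = 113 − 655/7 = 136/7.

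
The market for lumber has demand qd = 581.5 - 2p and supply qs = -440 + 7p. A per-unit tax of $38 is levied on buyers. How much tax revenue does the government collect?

Pre-tax equilibrium: p* = 113.5, q* = 354.5.
Tax on buyers shifts demand to qd = 581.5 − 2(p + 38) = 505.5 - 2p.
505.5 - 2p = -440 + 7p gives seller price ps = 1891/18; buyers pay pb = 1891/18 + 38 = 2575/18.
New quantity: q = 581.5 − 2(2575/18) = 5317/18.
Revenue = 38 × 5317/18 = 101023/9.

Tax revenue = 101023/9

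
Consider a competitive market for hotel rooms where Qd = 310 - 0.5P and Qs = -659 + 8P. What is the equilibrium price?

P* = 114

Set Qd = Qs: 310 - 0.5P = -659 + 8P.
969 = 8.5P, so P* = 114.
Q* = 310 − 0.5(114) = 253.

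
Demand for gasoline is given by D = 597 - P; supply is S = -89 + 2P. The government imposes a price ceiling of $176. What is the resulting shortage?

Equilibrium price would be P* = 686/3, so the ceiling at 176 binds.
At P = 176: D = 597 − 1(176) = 421, S = -89 + 2(176) = 263.
Shortage = 421 − 263 = 158.

Shortage = 158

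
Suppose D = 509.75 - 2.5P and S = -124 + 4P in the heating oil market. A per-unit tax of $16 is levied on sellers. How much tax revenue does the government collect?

Pre-tax equilibrium: P* = 97.5, Q* = 266.
Tax on sellers shifts supply to S = -124 + 4(P − 16) = -188 + 4P.
509.75 - 2.5P = -188 + 4P gives buyer price Pb = 2791/26; sellers receive Ps = 2791/26 − 16 = 2375/26.
New quantity: Q = 509.75 − 2.5(2791/26) = 3138/13.
Revenue = 16 × 3138/13 = 50208/13.

Tax revenue = 50208/13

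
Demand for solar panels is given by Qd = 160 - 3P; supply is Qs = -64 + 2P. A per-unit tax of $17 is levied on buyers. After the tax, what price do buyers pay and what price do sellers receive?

Pre-tax equilibrium: P* = 44.8, Q* = 25.6.
Tax on buyers shifts demand to Qd = 160 − 3(P + 17) = 109 - 3P.
109 - 3P = -64 + 2P gives seller price Ps = 34.6; buyers pay Pb = 34.6 + 17 = 51.6.
New quantity: Q = 160 − 3(51.6) = 5.2.

Buyers pay $51.6, sellers receive $34.6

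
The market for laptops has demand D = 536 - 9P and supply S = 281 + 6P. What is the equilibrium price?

Set D = S: 536 - 9P = 281 + 6P.
255 = 15P, so P* = 17.
Q* = 536 − 9(17) = 383.

P* = 17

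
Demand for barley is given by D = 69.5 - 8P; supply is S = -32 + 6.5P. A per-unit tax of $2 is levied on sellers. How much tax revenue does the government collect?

Tax revenue = 367/29

Pre-tax equilibrium: P* = 7, Q* = 13.5.
Tax on sellers shifts supply to S = -32 + 6.5(P − 2) = -45 + 6.5P.
69.5 - 8P = -45 + 6.5P gives buyer price Pb = 229/29; sellers receive Ps = 229/29 − 2 = 171/29.
New quantity: Q = 69.5 − 8(229/29) = 367/58.
Revenue = 2 × 367/58 = 367/29.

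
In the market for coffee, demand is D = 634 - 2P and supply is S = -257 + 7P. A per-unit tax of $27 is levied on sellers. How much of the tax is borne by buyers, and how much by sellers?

Buyers bear $21, sellers bear $6

Pre-tax equilibrium: P* = 99, Q* = 436.
Tax on sellers shifts supply to S = -257 + 7(P − 27) = -446 + 7P.
634 - 2P = -446 + 7P gives buyer price Pb = 120; sellers receive Ps = 120 − 27 = 93.
New quantity: Q = 634 − 2(120) = 394.
Buyer burden = 120 − 99 = 21; seller burden = 99 − 93 = 6.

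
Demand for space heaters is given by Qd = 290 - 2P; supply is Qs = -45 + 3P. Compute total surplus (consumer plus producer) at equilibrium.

Equilibrium: 290 - 2P = -45 + 3P gives P* = 67, Q* = 156.
Demand choke price: P = 145; supply starts at P = 15.
CS = ½(145 − 67)(156) = 6084; PS = ½(67 − 15)(156) = 4056.

Total surplus = 10140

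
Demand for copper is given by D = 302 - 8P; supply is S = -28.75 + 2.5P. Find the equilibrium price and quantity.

P* = 31.5, Q* = 50

Set D = S: 302 - 8P = -28.75 + 2.5P.
330.75 = 10.5P, so P* = 31.5.
Q* = 302 − 8(31.5) = 50.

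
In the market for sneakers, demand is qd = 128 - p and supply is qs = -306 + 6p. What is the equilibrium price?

Set qd = qs: 128 - p = -306 + 6p.
434 = 7p, so p* = 62.
q* = 128 − 1(62) = 66.

p* = 62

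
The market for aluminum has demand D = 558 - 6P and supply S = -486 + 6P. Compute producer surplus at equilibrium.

Equilibrium: 558 - 6P = -486 + 6P gives P* = 87, Q* = 36.
Supply starts at P = 81 (where S = 0).
PS = ½(87 − 81)(36) = 108.

Producer surplus = 108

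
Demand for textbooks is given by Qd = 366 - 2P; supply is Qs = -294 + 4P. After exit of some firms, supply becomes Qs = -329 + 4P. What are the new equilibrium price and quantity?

Original equilibrium: P* = 110, Q* = 146.
New equilibrium: 366 - 2P = -329 + 4P, so 695 = 6P and P' = 695/6; Q' = 366 − 2(695/6) = 403/3.

P' = 695/6, Q' = 403/3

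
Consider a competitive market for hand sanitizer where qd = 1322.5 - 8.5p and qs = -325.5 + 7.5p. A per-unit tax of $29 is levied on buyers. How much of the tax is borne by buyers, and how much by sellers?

Pre-tax equilibrium: p* = 103, q* = 447.
Tax on buyers shifts demand to qd = 1322.5 − 8.5(p + 29) = 1076 - 8.5p.
1076 - 8.5p = -325.5 + 7.5p gives seller price ps = 87.59375; buyers pay pb = 87.59375 + 29 = 116.59375.
New quantity: q = 1322.5 − 8.5(116.59375) = 331.453125.
Buyer burden = 116.59375 − 103 = 13.59375; seller burden = 103 − 87.59375 = 15.40625.

Buyers bear $13.59375, sellers bear $15.40625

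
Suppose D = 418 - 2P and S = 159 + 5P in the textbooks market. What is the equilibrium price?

P* = 37

Set D = S: 418 - 2P = 159 + 5P.
259 = 7P, so P* = 37.
Q* = 418 − 2(37) = 344.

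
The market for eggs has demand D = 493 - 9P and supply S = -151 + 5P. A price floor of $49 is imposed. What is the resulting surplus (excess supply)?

Surplus = 42

Equilibrium price would be P* = 46, so the floor at 49 binds.
At P = 49: D = 52, S = 94.
Surplus = 94 − 52 = 42.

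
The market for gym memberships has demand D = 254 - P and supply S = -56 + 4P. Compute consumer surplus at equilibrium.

Equilibrium: 254 - P = -56 + 4P gives P* = 62, Q* = 192.
Demand choke price (D = 0): P = 254.
CS = ½(254 − 62)(192) = 18432.

Consumer surplus = 18432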